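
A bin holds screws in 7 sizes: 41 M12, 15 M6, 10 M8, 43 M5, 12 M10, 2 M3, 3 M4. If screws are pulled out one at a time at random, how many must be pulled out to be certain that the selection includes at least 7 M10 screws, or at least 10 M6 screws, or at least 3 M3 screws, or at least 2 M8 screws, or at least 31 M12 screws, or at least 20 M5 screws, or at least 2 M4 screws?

69

The worst case stops just short of every target: 30 M12, 9 M6, 1 M8, 19 M5, 6 M10, 2 M3, 1 M4 — 30 + 9 + 1 + 19 + 6 + 2 + 1 = 68 screws.
One more screw must push some size to its target, so 68 + 1 = 69.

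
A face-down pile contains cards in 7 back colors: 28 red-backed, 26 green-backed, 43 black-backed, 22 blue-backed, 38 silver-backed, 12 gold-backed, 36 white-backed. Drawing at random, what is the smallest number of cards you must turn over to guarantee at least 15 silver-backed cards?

182

The worst case draws every non-silver-backed card first: 28 + 26 + 43 + 22 + 12 + 36 = 167.
The next 15 draws are then forced to be silver-backed, giving 167 + 15 = 182.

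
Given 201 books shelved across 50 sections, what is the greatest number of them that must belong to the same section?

The 201 books fall into 50 sections.
If each of the 50 sections held at most 4, the total would be at most 50 × 4 = 200 < 201, a contradiction.
So at least one holds ⌈201/50⌉ = 5.

5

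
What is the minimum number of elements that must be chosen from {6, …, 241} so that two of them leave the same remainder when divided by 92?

Group the integers by remainder mod 92; there are 92 residue classes, each nonempty in this range.
Choosing one from each class (92 integers) avoids any shared remainder.
One more choice must repeat a class, so two differ by a multiple of 92. Hence 92 + 1 = 93.

93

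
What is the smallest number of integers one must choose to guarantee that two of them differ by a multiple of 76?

Use the pigeonhole principle on residue classes: two integers differ by a multiple of 76 exactly when they share a remainder mod 76.
There are 76 residue classes mod 76, so 76 integers can all lie in distinct classes.
One more integer must repeat a residue, giving a difference divisible by 76. So n = 76 + 1 = 77.

77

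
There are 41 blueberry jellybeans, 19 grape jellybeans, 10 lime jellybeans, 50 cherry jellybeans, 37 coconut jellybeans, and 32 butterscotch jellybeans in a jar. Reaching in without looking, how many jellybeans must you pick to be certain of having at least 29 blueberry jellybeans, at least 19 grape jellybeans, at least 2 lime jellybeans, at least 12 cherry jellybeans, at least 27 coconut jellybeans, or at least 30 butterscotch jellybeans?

114

Each of the 6 flavors has its own threshold; avoid all of them simultaneously.
The worst case stops just short of every target: 28 blueberry, 18 grape, 1 lime, 11 cherry, 26 coconut, 29 butterscotch — 28 + 18 + 1 + 11 + 26 + 29 = 113 jellybeans.
One more jellybean must push some flavor to its target, so 113 + 1 = 114.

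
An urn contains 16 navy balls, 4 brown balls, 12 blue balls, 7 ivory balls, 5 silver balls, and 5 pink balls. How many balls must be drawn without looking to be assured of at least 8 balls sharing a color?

Treat the 6 colors as pigeonholes.
In the worst case we take at most 7 of each color, but all 4 brown, all 5 silver, and all 5 pink (fewer than 7), giving 7 + 4 + 7 + 7 + 5 + 5 = 35.
One more ball then forces some color to 8, so 35 + 1 = 36.

36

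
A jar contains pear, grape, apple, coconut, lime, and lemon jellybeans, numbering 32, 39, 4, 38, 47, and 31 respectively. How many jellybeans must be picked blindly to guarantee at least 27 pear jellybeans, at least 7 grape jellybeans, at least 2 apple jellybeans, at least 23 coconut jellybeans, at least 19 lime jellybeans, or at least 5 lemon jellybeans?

Each of the 6 flavors has its own threshold; avoid all of them simultaneously.
The worst case stops just short of every target: 26 pear, 6 grape, 1 apple, 22 coconut, 18 lime, 4 lemon — 26 + 6 + 1 + 22 + 18 + 4 = 77 jellybeans.
One more jellybean must push some flavor to its target, so 77 + 1 = 78.

78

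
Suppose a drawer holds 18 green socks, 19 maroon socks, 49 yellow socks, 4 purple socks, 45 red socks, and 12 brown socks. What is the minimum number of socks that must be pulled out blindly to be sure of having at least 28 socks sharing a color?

108

In the worst case we take at most 27 of each color, but all 18 green, all 19 maroon, all 4 purple, and all 12 brown (fewer than 27), giving 18 + 19 + 27 + 4 + 27 + 12 = 107.
One more sock then forces some color to 28, so 107 + 1 = 108.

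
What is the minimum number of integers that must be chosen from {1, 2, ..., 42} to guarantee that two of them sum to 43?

Partition {1, …, 42} into 21 pairs: {1,42}, {2,41}, …, {21,22}.
Choosing 21 integers — say the integers 1 through 21 — takes one from each pair and avoids the property.
Choosing 22 forces two into the same pair by pigeonhole, and those sum to 43. So 22.

22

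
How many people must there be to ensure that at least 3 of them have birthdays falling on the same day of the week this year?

There are 7 days of the week acting as pigeonholes.
With 7 × 2 = 14 people we could place exactly 2 in each, with no class reaching 3.
One more forces some class to hold 3, so 14 + 1 = 15.

15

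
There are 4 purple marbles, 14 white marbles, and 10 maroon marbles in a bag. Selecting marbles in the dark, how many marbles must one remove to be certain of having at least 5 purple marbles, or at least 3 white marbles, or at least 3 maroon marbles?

The worst case stops just short of every target: 4 purple, 2 white, 2 maroon — 4 + 2 + 2 = 8 marbles.
One more marble must push some color to its target, so 8 + 1 = 9.

9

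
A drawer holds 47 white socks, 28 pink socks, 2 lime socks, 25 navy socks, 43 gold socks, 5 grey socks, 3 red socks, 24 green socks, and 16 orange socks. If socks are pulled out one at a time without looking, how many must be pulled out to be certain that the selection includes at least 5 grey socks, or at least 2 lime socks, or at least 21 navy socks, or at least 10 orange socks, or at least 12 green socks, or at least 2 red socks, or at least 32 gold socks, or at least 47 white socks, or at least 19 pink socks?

142

Each of the 9 colors has its own threshold; avoid all of them simultaneously.
The worst case stops just short of every target: 46 white, 18 pink, 1 lime, 20 navy, 31 gold, 4 grey, 1 red, 11 green, 9 orange — 46 + 18 + 1 + 20 + 31 + 4 + 1 + 11 + 9 = 141 socks.
One more sock must push some color to its target, so 141 + 1 = 142.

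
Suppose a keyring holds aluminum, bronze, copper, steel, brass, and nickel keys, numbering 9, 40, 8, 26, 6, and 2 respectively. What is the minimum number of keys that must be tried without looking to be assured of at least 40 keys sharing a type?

In the worst case we take at most 39 of each type, but all 9 aluminum, all 8 copper, all 26 steel, all 6 brass, and all 2 nickel (fewer than 39), giving 9 + 39 + 8 + 26 + 6 + 2 = 90.
One more key then forces some type to 40, so 90 + 1 = 91.

91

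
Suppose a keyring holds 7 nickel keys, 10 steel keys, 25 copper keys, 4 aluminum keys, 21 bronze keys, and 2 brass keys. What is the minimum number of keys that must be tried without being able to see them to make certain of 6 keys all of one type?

27

In the worst case we take at most 5 of each type, but all 4 aluminum and all 2 brass (fewer than 5), giving 5 + 5 + 5 + 4 + 5 + 2 = 26.
One more key then forces some type to 6, so 26 + 1 = 27.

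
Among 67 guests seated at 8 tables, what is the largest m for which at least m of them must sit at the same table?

The 67 guests fall into 8 tables.
If each of the 8 tables held at most 8, the total would be at most 8 × 8 = 64 < 67, a contradiction.
So at least one holds ⌈67/8⌉ = 9.

9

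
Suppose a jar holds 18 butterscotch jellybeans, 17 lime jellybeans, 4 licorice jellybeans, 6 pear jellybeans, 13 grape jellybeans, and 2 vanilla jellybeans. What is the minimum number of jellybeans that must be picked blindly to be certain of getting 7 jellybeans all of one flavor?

31

Treat the 6 flavors as pigeonholes.
In the worst case we take at most 6 of each flavor, but all 4 licorice and all 2 vanilla (fewer than 6), giving 6 + 6 + 4 + 6 + 6 + 2 = 30.
One more jellybean then forces some flavor to 7, so 30 + 1 = 31.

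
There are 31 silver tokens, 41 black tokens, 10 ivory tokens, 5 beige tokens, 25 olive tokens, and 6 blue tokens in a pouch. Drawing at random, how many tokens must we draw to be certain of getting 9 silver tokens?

The worst case draws every non-silver token first: 41 + 10 + 5 + 25 + 6 = 87.
The next 9 draws are then forced to be silver, giving 87 + 9 = 96.

96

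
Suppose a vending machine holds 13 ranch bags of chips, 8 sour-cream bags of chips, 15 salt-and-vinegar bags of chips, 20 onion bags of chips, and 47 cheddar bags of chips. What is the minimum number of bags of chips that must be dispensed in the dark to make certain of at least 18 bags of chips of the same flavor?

Treat the 5 flavors as pigeonholes.
In the worst case we take at most 17 of each flavor, but all 13 ranch, all 8 sour-cream, and all 15 salt-and-vinegar (fewer than 17), giving 13 + 8 + 15 + 17 + 17 = 70.
One more bag of chips then forces some flavor to 18, so 70 + 1 = 71.

71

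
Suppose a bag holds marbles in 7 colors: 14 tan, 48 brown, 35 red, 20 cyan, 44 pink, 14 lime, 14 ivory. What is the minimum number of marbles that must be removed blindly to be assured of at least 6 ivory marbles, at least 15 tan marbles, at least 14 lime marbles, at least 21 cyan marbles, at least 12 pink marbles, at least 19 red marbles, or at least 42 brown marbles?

Each of the 7 colors has its own threshold; avoid all of them simultaneously.
The worst case stops just short of every target: 14 tan, 41 brown, 18 red, 20 cyan, 11 pink, 13 lime, 5 ivory — 14 + 41 + 18 + 20 + 11 + 13 + 5 = 122 marbles.
One more marble must push some color to its target, so 122 + 1 = 123.

123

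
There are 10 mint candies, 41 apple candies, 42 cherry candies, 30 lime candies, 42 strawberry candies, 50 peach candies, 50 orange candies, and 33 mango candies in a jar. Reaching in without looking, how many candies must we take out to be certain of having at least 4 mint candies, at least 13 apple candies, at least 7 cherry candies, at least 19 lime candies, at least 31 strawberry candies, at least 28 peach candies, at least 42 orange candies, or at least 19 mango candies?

The worst case stops just short of every target: 3 mint, 12 apple, 6 cherry, 18 lime, 30 strawberry, 27 peach, 41 orange, 18 mango — 3 + 12 + 6 + 18 + 30 + 27 + 41 + 18 = 155 candies.
One more candy must push some flavor to its target, so 155 + 1 = 156.

156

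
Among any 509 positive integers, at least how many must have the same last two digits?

6

The 509 positive integers fall into 100 possible two-digit endings.
If each of the 100 possible two-digit endings held at most 5, the total would be at most 100 × 5 = 500 < 509, a contradiction.
So at least one holds ⌈509/100⌉ = 6.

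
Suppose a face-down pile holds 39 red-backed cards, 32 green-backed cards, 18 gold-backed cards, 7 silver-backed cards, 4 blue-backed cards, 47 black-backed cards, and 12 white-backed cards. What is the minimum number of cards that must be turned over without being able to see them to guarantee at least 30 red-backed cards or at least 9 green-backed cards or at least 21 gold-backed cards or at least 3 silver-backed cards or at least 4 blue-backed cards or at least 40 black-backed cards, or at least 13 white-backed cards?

The worst case stops just short of every target: 29 red-backed, 8 green-backed, all 18 gold-backed, 2 silver-backed, 3 blue-backed, 39 black-backed, 12 white-backed — 29 + 8 + 18 + 2 + 3 + 39 + 12 = 111 cards.
One more card must push some back color to its target, so 111 + 1 = 112.

112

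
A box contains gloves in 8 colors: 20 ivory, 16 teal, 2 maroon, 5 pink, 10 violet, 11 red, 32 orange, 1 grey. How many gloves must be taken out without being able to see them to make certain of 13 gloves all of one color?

Treat the 8 colors as pigeonholes.
In the worst case we take at most 12 of each color, but all 2 maroon, all 5 pink, all 10 violet, all 11 red, and all 1 grey (fewer than 12), giving 12 + 12 + 2 + 5 + 10 + 11 + 12 + 1 = 65.
One more glove then forces some color to 13, so 65 + 1 = 66.

66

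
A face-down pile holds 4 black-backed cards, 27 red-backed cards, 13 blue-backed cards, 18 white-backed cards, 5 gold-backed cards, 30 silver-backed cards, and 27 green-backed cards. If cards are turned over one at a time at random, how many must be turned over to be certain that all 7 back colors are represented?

121

The hardest back color to obtain is black-backed: we could draw every other card first — 124 − 4 = 120 cards — without a single black-backed one.
The next draw must be black-backed, so 120 + 1 = 121.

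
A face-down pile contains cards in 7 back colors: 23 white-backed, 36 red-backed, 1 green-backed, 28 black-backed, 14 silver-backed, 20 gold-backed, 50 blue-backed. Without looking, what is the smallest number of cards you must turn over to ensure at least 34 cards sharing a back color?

153

Treat the 7 back colors as pigeonholes.
In the worst case we take at most 33 of each back color, but all 23 white-backed, all 1 green-backed, all 28 black-backed, all 14 silver-backed, and all 20 gold-backed (fewer than 33), giving 23 + 33 + 1 + 28 + 14 + 20 + 33 = 152.
One more card then forces some back color to 34, so 152 + 1 = 153.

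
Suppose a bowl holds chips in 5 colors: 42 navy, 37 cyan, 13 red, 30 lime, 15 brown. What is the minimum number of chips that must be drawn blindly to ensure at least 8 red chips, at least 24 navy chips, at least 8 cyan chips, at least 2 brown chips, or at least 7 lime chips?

45

The worst case stops just short of every target: 23 navy, 7 cyan, 7 red, 6 lime, 1 brown — 23 + 7 + 7 + 6 + 1 = 44 chips.
One more chip must push some color to its target, so 44 + 1 = 45.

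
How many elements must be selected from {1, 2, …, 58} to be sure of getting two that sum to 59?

Partition {1, …, 58} into 29 pairs: {1,58}, {2,57}, …, {29,30}.
Choosing 29 integers — say the integers 1 through 29 — takes one from each pair and avoids the property.
Choosing 30 forces two into the same pair by pigeonhole, and those sum to 59. So 30.

30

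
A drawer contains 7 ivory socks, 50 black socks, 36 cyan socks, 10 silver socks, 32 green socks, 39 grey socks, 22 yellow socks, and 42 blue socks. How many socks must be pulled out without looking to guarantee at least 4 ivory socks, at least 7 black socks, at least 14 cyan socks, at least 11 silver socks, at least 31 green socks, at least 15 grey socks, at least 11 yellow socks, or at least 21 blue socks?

The worst case stops just short of every target: 3 ivory, 6 black, 13 cyan, 10 silver, 30 green, 14 grey, 10 yellow, 20 blue — 3 + 6 + 13 + 10 + 30 + 14 + 10 + 20 = 106 socks.
One more sock must push some color to its target, so 106 + 1 = 107.

107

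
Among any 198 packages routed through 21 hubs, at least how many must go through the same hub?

10

If each of the 21 hubs held at most 9, the total would be at most 21 × 9 = 189 < 198, a contradiction.
So at least one holds ⌈198/21⌉ = 10.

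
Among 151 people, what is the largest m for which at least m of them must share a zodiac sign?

13

The 151 people fall into 12 zodiac signs.
If each of the 12 zodiac signs held at most 12, the total would be at most 12 × 12 = 144 < 151, a contradiction.
So at least one holds ⌈151/12⌉ = 13.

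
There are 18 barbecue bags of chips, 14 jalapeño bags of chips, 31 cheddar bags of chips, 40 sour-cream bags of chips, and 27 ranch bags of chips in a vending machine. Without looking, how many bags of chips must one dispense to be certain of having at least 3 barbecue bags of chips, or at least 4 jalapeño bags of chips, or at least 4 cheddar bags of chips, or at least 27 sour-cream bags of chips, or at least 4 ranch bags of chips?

38

The worst case stops just short of every target: 2 barbecue, 3 jalapeño, 3 cheddar, 26 sour-cream, 3 ranch — 2 + 3 + 3 + 26 + 3 = 37 bags of chips.
One more bag of chips must push some flavor to its target, so 37 + 1 = 38.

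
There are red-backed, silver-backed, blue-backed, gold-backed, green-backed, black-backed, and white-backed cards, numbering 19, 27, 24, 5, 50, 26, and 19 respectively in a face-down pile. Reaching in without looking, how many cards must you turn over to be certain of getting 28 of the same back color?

In the worst case we take at most 27 of each back color, but all 19 red-backed, all 24 blue-backed, all 5 gold-backed, all 26 black-backed, and all 19 white-backed (fewer than 27), giving 19 + 27 + 24 + 5 + 27 + 26 + 19 = 147.
One more card then forces some back color to 28, so 147 + 1 = 148.

148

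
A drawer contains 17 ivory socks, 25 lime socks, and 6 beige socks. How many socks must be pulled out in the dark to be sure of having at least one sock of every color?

43

The hardest color to obtain is beige: we could draw every other sock first — 48 − 6 = 42 socks — without a single beige one.
The next draw must be beige, so 42 + 1 = 43.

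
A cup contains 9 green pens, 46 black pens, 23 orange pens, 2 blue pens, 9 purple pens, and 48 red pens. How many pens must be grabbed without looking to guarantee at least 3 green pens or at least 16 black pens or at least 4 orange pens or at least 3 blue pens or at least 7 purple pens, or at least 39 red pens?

The worst case stops just short of every target: 2 green, 15 black, 3 orange, 2 blue, 6 purple, 38 red — 2 + 15 + 3 + 2 + 6 + 38 = 66 pens.
One more pen must push some ink color to its target, so 66 + 1 = 67.

67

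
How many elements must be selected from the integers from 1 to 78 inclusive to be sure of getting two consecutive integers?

40

Partition {1, …, 78} into 39 pairs: {1,2}, {3,4}, …, {77,78}.
Choosing 39 integers — say the 39 even numbers 2, 4, …, 78 — takes one from each pair and avoids the property.
Choosing 40 forces two into the same pair by pigeonhole, and those are consecutive. So 40.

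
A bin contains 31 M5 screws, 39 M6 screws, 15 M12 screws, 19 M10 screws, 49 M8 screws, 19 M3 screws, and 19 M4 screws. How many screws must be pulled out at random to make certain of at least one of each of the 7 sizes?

The hardest size to obtain is M12: we could draw every other screw first — 191 − 15 = 176 screws — without a single M12 one.
The next draw must be M12, so 176 + 1 = 177.

177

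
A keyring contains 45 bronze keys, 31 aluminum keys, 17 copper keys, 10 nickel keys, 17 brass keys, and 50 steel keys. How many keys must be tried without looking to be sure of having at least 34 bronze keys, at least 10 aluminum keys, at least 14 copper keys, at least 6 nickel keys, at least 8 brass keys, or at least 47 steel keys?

The worst case stops just short of every target: 33 bronze, 9 aluminum, 13 copper, 5 nickel, 7 brass, 46 steel — 33 + 9 + 13 + 5 + 7 + 46 = 113 keys.
One more key must push some type to its target, so 113 + 1 = 114.

114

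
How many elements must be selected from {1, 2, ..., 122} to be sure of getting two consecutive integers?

62

Partition {1, …, 122} into 61 pairs: {1,2}, {3,4}, …, {121,122}.
Choosing 61 integers — say the 61 even numbers 2, 4, …, 122 — takes one from each pair and avoids the property.
Choosing 62 forces two into the same pair by pigeonhole, and those are consecutive. So 62.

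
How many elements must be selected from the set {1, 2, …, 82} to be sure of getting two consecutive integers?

Partition {1, …, 82} into 41 pairs: {1,2}, {3,4}, …, {81,82}.
Choosing 41 integers — say the 41 even numbers 2, 4, …, 82 — takes one from each pair and avoids the property.
Choosing 42 forces two into the same pair by pigeonhole, and those are consecutive. So 42.

42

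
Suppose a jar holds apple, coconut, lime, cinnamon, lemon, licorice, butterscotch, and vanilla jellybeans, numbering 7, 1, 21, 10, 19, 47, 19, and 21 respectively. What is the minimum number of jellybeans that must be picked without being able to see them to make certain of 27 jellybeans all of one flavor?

125

In the worst case we take at most 26 of each flavor, but all 7 apple, all 1 coconut, all 21 lime, all 10 cinnamon, all 19 lemon, all 19 butterscotch, and all 21 vanilla (fewer than 26), giving 7 + 1 + 21 + 10 + 19 + 26 + 19 + 21 = 124.
One more jellybean then forces some flavor to 27, so 124 + 1 = 125.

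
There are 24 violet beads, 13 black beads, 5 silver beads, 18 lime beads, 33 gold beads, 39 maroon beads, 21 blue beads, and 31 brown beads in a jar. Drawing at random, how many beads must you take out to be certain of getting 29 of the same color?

In the worst case we take at most 28 of each color, but all 24 violet, all 13 black, all 5 silver, all 18 lime, and all 21 blue (fewer than 28), giving 24 + 13 + 5 + 18 + 28 + 28 + 21 + 28 = 165.
One more bead then forces some color to 29, so 165 + 1 = 166.

166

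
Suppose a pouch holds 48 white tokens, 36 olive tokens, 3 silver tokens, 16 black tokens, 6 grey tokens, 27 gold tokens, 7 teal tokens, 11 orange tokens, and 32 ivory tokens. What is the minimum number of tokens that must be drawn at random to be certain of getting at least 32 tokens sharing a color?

164

Treat the 9 colors as pigeonholes.
In the worst case we take at most 31 of each color, but all 3 silver, all 16 black, all 6 grey, all 27 gold, all 7 teal, and all 11 orange (fewer than 31), giving 31 + 31 + 3 + 16 + 6 + 27 + 7 + 11 + 31 = 163.
One more token then forces some color to 32, so 163 + 1 = 164.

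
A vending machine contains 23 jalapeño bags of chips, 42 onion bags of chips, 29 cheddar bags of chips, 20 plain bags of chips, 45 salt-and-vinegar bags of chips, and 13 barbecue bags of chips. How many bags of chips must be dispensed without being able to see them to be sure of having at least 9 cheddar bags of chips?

To avoid cheddar bags of chips as long as possible, exhaust the other 5 flavors first.
The worst case draws every non-cheddar bag of chips first: 23 + 42 + 20 + 45 + 13 = 143.
The next 9 draws are then forced to be cheddar, giving 143 + 9 = 152.

152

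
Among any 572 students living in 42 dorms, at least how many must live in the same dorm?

The 572 students fall into 42 dorms.
If each of the 42 dorms held at most 13, the total would be at most 42 × 13 = 546 < 572, a contradiction.
So at least one holds ⌈572/42⌉ = 14.

14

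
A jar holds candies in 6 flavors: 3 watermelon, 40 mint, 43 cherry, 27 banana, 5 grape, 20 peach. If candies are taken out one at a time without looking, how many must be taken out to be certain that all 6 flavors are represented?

136

The hardest flavor to obtain is watermelon: we could draw every other candy first — 138 − 3 = 135 candies — without a single watermelon one.
The next draw must be watermelon, so 135 + 1 = 136.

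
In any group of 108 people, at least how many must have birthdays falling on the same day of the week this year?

16

The 108 people fall into 7 days of the week.
If each of the 7 days of the week held at most 15, the total would be at most 7 × 15 = 105 < 108, a contradiction.
So at least one holds ⌈108/7⌉ = 16.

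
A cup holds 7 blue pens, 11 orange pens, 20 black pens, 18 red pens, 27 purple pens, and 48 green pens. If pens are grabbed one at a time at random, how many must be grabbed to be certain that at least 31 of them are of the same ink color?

In the worst case we take at most 30 of each ink color, but all 7 blue, all 11 orange, all 20 black, all 18 red, and all 27 purple (fewer than 30), giving 7 + 11 + 20 + 18 + 27 + 30 = 113.
One more pen then forces some ink color to 31, so 113 + 1 = 114.

114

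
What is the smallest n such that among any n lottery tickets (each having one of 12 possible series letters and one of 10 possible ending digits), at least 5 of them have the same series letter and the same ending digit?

481

There are 12 × 10 = 120 (series letter, ending digit) combinations acting as pigeonholes.
With 120 × 4 = 480 lottery tickets we could place exactly 4 in each, with no (series letter, ending digit) pair reaching 5.
One more forces some (series letter, ending digit) pair to hold 5, so 480 + 1 = 481.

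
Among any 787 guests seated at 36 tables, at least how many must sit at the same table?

22

The 787 guests fall into 36 tables.
If each of the 36 tables held at most 21, the total would be at most 36 × 21 = 756 < 787, a contradiction.
So at least one holds ⌈787/36⌉ = 22.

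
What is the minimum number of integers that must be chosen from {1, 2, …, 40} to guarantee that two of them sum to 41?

Partition {1, …, 40} into 20 pairs: {1,40}, {2,39}, …, {20,21}.
Choosing 20 integers — say the integers 1 through 20 — takes one from each pair and avoids the property.
Choosing 21 forces two into the same pair by pigeonhole, and those sum to 41. So 21.

21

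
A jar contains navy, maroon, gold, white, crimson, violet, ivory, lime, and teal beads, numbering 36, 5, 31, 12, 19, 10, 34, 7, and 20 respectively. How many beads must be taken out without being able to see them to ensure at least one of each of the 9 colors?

170

The hardest color to obtain is maroon: we could draw every other bead first — 174 − 5 = 169 beads — without a single maroon one.
The next draw must be maroon, so 169 + 1 = 170.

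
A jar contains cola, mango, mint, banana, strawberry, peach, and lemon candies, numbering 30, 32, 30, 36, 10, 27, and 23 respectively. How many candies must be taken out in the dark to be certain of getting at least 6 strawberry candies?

184

To avoid strawberry candies as long as possible, exhaust the other 6 flavors first.
The worst case draws every non-strawberry candy first: 30 + 32 + 30 + 36 + 27 + 23 = 178.
The next 6 draws are then forced to be strawberry, giving 178 + 6 = 184.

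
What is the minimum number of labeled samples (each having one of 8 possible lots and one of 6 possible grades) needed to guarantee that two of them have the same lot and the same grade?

49

There are 8 × 6 = 48 (lot, grade) combinations acting as pigeonholes.
With 48 labeled samples we could place one in each, avoiding any repeat.
One more forces some (lot, grade) pair to hold 2, so 48 + 1 = 49.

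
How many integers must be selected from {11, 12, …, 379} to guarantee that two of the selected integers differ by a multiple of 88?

Use the pigeonhole principle on residue classes: group the integers by remainder mod 88; there are 88 residue classes, each nonempty in this range.
Choosing one from each class (88 integers) avoids any shared remainder.
One more choice must repeat a class, so two differ by a multiple of 88. Hence 88 + 1 = 89.

89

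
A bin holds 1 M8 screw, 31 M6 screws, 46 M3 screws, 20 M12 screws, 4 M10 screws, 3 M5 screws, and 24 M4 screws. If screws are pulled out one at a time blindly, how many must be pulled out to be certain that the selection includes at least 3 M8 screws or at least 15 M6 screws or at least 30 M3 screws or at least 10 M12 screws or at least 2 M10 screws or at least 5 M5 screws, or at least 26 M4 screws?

82

The worst case stops just short of every target: all 1 M8, 14 M6, 29 M3, 9 M12, 1 M10, all 3 M5, all 24 M4 — 1 + 14 + 29 + 9 + 1 + 3 + 24 = 81 screws.
One more screw must push some size to its target, so 81 + 1 = 82.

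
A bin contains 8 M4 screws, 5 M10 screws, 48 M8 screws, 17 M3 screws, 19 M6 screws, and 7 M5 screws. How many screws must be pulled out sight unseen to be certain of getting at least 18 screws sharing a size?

72

Treat the 6 sizes as pigeonholes.
In the worst case we take at most 17 of each size, but all 8 M4, all 5 M10, and all 7 M5 (fewer than 17), giving 8 + 5 + 17 + 17 + 17 + 7 = 71.
One more screw then forces some size to 18, so 71 + 1 = 72.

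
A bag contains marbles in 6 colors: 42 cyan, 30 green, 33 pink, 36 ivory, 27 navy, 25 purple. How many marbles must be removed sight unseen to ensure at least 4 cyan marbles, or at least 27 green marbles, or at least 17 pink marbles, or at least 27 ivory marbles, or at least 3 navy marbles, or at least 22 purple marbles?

Each of the 6 colors has its own threshold; avoid all of them simultaneously.
The worst case stops just short of every target: 3 cyan, 26 green, 16 pink, 26 ivory, 2 navy, 21 purple — 3 + 26 + 16 + 26 + 2 + 21 = 94 marbles.
One more marble must push some color to its target, so 94 + 1 = 95.

95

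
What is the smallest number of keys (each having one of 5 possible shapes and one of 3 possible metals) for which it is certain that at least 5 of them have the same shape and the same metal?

61

There are 5 × 3 = 15 (shape, metal) combinations acting as pigeonholes.
With 15 × 4 = 60 keys we could place exactly 4 in each, with no (shape, metal) pair reaching 5.
One more forces some (shape, metal) pair to hold 5, so 60 + 1 = 61.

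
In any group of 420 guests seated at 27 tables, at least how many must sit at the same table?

16

The 420 guests fall into 27 tables.
If each of the 27 tables held at most 15, the total would be at most 27 × 15 = 405 < 420, a contradiction.
So at least one holds ⌈420/27⌉ = 16.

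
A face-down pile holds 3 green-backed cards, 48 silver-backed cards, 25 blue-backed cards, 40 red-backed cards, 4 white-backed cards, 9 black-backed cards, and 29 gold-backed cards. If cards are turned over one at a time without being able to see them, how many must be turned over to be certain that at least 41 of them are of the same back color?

151

In the worst case we take at most 40 of each back color, but all 3 green-backed, all 25 blue-backed, all 4 white-backed, all 9 black-backed, and all 29 gold-backed (fewer than 40), giving 3 + 40 + 25 + 40 + 4 + 9 + 29 = 150.
One more card then forces some back color to 41, so 150 + 1 = 151.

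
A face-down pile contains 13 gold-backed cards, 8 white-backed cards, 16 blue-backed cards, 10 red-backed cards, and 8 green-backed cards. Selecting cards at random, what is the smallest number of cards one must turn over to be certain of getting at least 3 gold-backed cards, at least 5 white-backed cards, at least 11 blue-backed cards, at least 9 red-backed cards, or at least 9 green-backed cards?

33

The worst case stops just short of every target: 2 gold-backed, 4 white-backed, 10 blue-backed, 8 red-backed, 8 green-backed — 2 + 4 + 10 + 8 + 8 = 32 cards.
One more card must push some back color to its target, so 32 + 1 = 33.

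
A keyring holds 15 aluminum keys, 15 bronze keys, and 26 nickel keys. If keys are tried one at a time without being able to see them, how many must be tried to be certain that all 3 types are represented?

42

The hardest type to obtain is aluminum: we could draw every other key first — 56 − 15 = 41 keys — without a single aluminum one.
The next draw must be aluminum, so 41 + 1 = 42.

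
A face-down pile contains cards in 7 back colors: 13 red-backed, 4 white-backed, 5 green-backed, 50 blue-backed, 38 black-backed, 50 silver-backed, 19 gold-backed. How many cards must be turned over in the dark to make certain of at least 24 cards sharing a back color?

111

Treat the 7 back colors as pigeonholes.
In the worst case we take at most 23 of each back color, but all 13 red-backed, all 4 white-backed, all 5 green-backed, and all 19 gold-backed (fewer than 23), giving 13 + 4 + 5 + 23 + 23 + 23 + 19 = 110.
One more card then forces some back color to 24, so 110 + 1 = 111.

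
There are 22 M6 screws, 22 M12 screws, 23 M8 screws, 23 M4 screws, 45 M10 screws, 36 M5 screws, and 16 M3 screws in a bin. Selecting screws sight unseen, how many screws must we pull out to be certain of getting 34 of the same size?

173

Treat the 7 sizes as pigeonholes.
In the worst case we take at most 33 of each size, but all 22 M6, all 22 M12, all 23 M8, all 23 M4, and all 16 M3 (fewer than 33), giving 22 + 22 + 23 + 23 + 33 + 33 + 16 = 172.
One more screw then forces some size to 34, so 172 + 1 = 173.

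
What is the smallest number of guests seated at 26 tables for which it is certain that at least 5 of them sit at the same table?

105

There are 26 tables acting as pigeonholes.
With 26 × 4 = 104 guests we could place exactly 4 in each, with no class reaching 5.
One more forces some class to hold 5, so 104 + 1 = 105.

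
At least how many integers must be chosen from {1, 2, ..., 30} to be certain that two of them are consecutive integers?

16

Partition {1, …, 30} into 15 pairs: {1,2}, {3,4}, …, {29,30}.
Choosing 15 integers — say the 15 even numbers 2, 4, …, 30 — takes one from each pair and avoids the property.
Choosing 16 forces two into the same pair by pigeonhole, and those are consecutive. So 16.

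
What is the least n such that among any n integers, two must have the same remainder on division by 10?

Use the pigeonhole principle on residue classes: two integers differ by a multiple of 10 exactly when they share a remainder mod 10.
There are 10 residue classes mod 10, so 10 integers can all lie in distinct classes.
One more integer must repeat a residue, giving a difference divisible by 10. So n = 10 + 1 = 11.

11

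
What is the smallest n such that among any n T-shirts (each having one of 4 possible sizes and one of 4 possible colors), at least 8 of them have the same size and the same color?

There are 4 × 4 = 16 (size, color) combinations acting as pigeonholes.
With 16 × 7 = 112 T-shirts we could place exactly 7 in each, with no (size, color) pair reaching 8.
One more forces some (size, color) pair to hold 8, so 112 + 1 = 113.

113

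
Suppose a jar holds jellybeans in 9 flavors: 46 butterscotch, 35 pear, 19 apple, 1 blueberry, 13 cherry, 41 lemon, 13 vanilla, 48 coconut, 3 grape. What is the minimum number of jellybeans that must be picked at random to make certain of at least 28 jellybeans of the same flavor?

158

Treat the 9 flavors as pigeonholes.
In the worst case we take at most 27 of each flavor, but all 19 apple, all 1 blueberry, all 13 cherry, all 13 vanilla, and all 3 grape (fewer than 27), giving 27 + 27 + 19 + 1 + 13 + 27 + 13 + 27 + 3 = 157.
One more jellybean then forces some flavor to 28, so 157 + 1 = 158.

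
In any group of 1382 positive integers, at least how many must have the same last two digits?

The 1382 positive integers fall into 100 possible two-digit endings.
If each of the 100 possible two-digit endings held at most 13, the total would be at most 100 × 13 = 1300 < 1382, a contradiction.
So at least one holds ⌈1382/100⌉ = 14.

14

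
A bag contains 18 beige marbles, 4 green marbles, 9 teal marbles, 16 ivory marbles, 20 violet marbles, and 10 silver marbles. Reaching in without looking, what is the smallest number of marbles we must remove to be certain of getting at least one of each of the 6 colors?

The hardest color to obtain is green: we could draw every other marble first — 77 − 4 = 73 marbles — without a single green one.
The next draw must be green, so 73 + 1 = 74.

74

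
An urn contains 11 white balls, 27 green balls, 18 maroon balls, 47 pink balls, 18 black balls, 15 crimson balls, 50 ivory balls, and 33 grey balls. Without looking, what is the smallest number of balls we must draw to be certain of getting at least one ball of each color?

209

The hardest color to obtain is white: we could draw every other ball first — 219 − 11 = 208 balls — without a single white one.
The next draw must be white, so 208 + 1 = 209.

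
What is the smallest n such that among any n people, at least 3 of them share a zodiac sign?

There are 12 zodiac signs acting as pigeonholes.
With 12 × 2 = 24 people we could place exactly 2 in each, with no class reaching 3.
One more forces some class to hold 3, so 24 + 1 = 25.

25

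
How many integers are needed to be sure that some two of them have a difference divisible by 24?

25

Two integers differ by a multiple of 24 exactly when they share a remainder mod 24.
There are 24 residue classes mod 24, so 24 integers can all lie in distinct classes.
One more integer must repeat a residue, giving a difference divisible by 24. So n = 24 + 1 = 25.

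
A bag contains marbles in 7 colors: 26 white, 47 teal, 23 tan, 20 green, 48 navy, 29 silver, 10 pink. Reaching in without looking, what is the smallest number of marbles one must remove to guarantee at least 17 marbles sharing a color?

107

In the worst case we take at most 16 of each color, but all 10 pink (fewer than 16), giving 16 + 16 + 16 + 16 + 16 + 16 + 10 = 106.
One more marble then forces some color to 17, so 106 + 1 = 107.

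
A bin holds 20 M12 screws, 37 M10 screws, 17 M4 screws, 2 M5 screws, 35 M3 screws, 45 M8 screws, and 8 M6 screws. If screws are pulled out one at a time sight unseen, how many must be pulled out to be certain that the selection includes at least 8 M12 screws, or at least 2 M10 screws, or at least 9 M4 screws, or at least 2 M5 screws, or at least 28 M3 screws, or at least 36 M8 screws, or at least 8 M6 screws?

87

Each of the 7 sizes has its own threshold; avoid all of them simultaneously.
The worst case stops just short of every target: 7 M12, 1 M10, 8 M4, 1 M5, 27 M3, 35 M8, 7 M6 — 7 + 1 + 8 + 1 + 27 + 35 + 7 = 86 screws.
One more screw must push some size to its target, so 86 + 1 = 87.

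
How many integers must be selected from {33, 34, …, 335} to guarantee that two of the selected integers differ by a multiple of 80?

Group the integers by remainder mod 80; there are 80 residue classes, each nonempty in this range.
Choosing one from each class (80 integers) avoids any shared remainder.
One more choice must repeat a class, so two differ by a multiple of 80. Hence 80 + 1 = 81.

81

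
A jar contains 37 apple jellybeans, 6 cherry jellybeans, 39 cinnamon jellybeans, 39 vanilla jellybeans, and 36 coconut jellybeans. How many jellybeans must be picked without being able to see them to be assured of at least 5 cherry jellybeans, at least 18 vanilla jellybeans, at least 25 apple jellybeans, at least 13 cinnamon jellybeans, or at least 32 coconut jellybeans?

Each of the 5 flavors has its own threshold; avoid all of them simultaneously.
The worst case stops just short of every target: 24 apple, 4 cherry, 12 cinnamon, 17 vanilla, 31 coconut — 24 + 4 + 12 + 17 + 31 = 88 jellybeans.
One more jellybean must push some flavor to its target, so 88 + 1 = 89.

89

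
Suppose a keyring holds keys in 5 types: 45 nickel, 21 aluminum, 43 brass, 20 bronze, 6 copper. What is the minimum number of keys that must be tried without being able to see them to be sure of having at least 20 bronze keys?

The worst case draws every non-bronze key first: 45 + 21 + 43 + 6 = 115.
The next 20 draws are then forced to be bronze, giving 115 + 20 = 135.

135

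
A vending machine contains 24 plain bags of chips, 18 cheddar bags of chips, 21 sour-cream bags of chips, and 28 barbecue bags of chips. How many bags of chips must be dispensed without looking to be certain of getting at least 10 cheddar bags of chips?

83

To avoid cheddar bags of chips as long as possible, exhaust the other 3 flavors first.
The worst case draws every non-cheddar bag of chips first: 24 + 21 + 28 = 73.
The next 10 draws are then forced to be cheddar, giving 73 + 10 = 83.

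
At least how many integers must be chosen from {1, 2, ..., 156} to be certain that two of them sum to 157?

Partition {1, …, 156} into 78 pairs: {1,156}, {2,155}, …, {78,79}.
Choosing 78 integers — say the integers 1 through 78 — takes one from each pair and avoids the property.
Choosing 79 forces two into the same pair by pigeonhole, and those sum to 157. So 79.

79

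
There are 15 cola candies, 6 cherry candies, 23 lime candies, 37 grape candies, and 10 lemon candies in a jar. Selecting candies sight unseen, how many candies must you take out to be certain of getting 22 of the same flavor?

Treat the 5 flavors as pigeonholes.
In the worst case we take at most 21 of each flavor, but all 15 cola, all 6 cherry, and all 10 lemon (fewer than 21), giving 15 + 6 + 21 + 21 + 10 = 73.
One more candy then forces some flavor to 22, so 73 + 1 = 74.

74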